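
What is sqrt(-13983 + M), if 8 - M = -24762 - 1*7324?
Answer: sqrt(18111) ≈ 134.58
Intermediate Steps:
M = 32094 (M = 8 - (-24762 - 1*7324) = 8 - (-24762 - 7324) = 8 - 1*(-32086) = 8 + 32086 = 32094)
sqrt(-13983 + M) = sqrt(-13983 + 32094) = sqrt(18111)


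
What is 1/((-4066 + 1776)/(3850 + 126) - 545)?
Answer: -1988/1084605 ≈ -0.0018329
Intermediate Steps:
1/((-4066 + 1776)/(3850 + 126) - 545) = 1/(-2290/3976 - 545) = 1/(-2290*1/3976 - 545) = 1/(-1145/1988 - 545) = 1/(-1084605/1988) = -1988/1084605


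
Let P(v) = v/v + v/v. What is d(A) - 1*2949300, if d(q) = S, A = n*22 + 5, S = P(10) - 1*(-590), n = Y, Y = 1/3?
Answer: -2948708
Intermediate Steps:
Y = ⅓ ≈ 0.33333
n = ⅓ ≈ 0.33333
P(v) = 2 (P(v) = 1 + 1 = 2)
S = 592 (S = 2 - 1*(-590) = 2 + 590 = 592)
A = 37/3 (A = (⅓)*22 + 5 = 22/3 + 5 = 37/3 ≈ 12.333)
d(q) = 592
d(A) - 1*2949300 = 592 - 1*2949300 = 592 - 2949300 = -2948708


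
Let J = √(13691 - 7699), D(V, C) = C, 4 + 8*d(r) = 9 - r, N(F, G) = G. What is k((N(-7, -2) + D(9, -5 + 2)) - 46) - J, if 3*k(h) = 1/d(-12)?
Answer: 8/51 - 2*√1498 ≈ -77.251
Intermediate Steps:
d(r) = 5/8 - r/8 (d(r) = -½ + (9 - r)/8 = -½ + (9/8 - r/8) = 5/8 - r/8)
k(h) = 8/51 (k(h) = 1/(3*(5/8 - ⅛*(-12))) = 1/(3*(5/8 + 3/2)) = 1/(3*(17/8)) = (⅓)*(8/17) = 8/51)
J = 2*√1498 (J = √5992 = 2*√1498 ≈ 77.408)
k((N(-7, -2) + D(9, -5 + 2)) - 46) - J = 8/51 - 2*√1498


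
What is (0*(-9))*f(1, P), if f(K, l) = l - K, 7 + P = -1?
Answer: 0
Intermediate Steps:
P = -8 (P = -7 - 1 = -8)
(0*(-9))*f(1, P) = (0*(-9))*(-8 - 1*1) = 0*(-8 - 1) = 0*(-9) = 0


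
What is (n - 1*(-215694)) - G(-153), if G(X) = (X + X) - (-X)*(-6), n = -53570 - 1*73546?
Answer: 87966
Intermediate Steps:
n = -127116 (n = -53570 - 73546 = -127116)
G(X) = -4*X (G(X) = 2*X - 6*X = -4*X)
(n - 1*(-215694)) - G(-153) = (-127116 - 1*(-215694)) - (-4)*(-153) = (-127116 + 215694) - 1*612 = 88578 - 612 = 87966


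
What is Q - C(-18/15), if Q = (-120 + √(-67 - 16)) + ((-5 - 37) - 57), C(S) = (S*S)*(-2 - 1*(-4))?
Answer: -5547/25 + I*√83 ≈ -221.88 + 9.1104*I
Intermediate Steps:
C(S) = 2*S² (C(S) = S²*(-2 + 4) = S²*2 = 2*S²)
Q = -219 + I*√83 (Q = (-120 + √(-83)) + (-42 - 57) = (-120 + I*√83) - 99 = -219 + I*√83 ≈ -219.0 + 9.1104*I)
Q - C(-18/15) = (-219 + I*√83) - 2*(-18/15)² = (-219 + I*√83) - 2*(-18*1/15)² = (-219 + I*√83) - 2*(-6/5)² = (-219 + I*√83) - 2*36/25 = (-219 + I*√83) - 1*72/25 = (-219 + I*√83) - 72/25 = -5547/25 + I*√83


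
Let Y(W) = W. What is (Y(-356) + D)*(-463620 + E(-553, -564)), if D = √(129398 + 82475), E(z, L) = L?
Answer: 165249504 - 464184*√211873 ≈ -4.8413e+7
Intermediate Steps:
D = √211873 ≈ 460.30
(Y(-356) + D)*(-463620 + E(-553, -564)) = (-356 + √211873)*(-463620 - 564) = (-356 + √211873)*(-464184) = 165249504 - 464184*√211873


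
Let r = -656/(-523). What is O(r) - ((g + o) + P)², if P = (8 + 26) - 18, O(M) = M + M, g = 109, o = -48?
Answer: -3099555/523 ≈ -5926.5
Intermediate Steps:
r = 656/523 (r = -656*(-1/523) = 656/523 ≈ 1.2543)
O(M) = 2*M
P = 16 (P = 34 - 18 = 16)
O(r) - ((g + o) + P)² = 2*(656/523) - ((109 - 48) + 16)² = 1312/523 - (61 + 16)² = 1312/523 - 1*77² = 1312/523 - 1*5929 = 1312/523 - 5929 = -3099555/523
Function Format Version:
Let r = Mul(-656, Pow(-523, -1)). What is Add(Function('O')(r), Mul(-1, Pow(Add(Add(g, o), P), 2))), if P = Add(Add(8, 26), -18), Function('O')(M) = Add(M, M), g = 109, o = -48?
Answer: Rational(-3099555, 523) ≈ -5926.5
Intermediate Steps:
r = Rational(656, 523) (r = Mul(-656, Rational(-1, 523)) = Rational(656, 523) ≈ 1.2543)
Function('O')(M) = Mul(2, M)
P = 16 (P = Add(34, -18) = 16)
Add(Function('O')(r), Mul(-1, Pow(Add(Add(g, o), P), 2))) = Add(Mul(2, Rational(656, 523)), Mul(-1, Pow(Add(Add(109, -48), 16), 2))) = Add(Rational(1312, 523), Mul(-1, Pow(Add(61, 16), 2))) = Add(Rational(1312, 523), Mul(-1, Pow(77, 2))) = Add(Rational(1312, 523), Mul(-1, 5929)) = Add(Rational(1312, 523), -5929) = Rational(-3099555, 523)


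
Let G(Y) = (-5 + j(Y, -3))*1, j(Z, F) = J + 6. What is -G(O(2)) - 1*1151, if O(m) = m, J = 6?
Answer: -1158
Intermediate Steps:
j(Z, F) = 12 (j(Z, F) = 6 + 6 = 12)
G(Y) = 7 (G(Y) = (-5 + 12)*1 = 7*1 = 7)
-G(O(2)) - 1*1151 = -1*7 - 1*1151 = -7 - 1151 = -1158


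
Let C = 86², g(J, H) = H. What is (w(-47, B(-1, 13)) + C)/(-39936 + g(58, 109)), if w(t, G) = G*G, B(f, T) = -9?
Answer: -7477/39827 ≈ -0.18774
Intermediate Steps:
C = 7396
w(t, G) = G²
(w(-47, B(-1, 13)) + C)/(-39936 + g(58, 109)) = ((-9)² + 7396)/(-39936 + 109) = (81 + 7396)/(-39827) = 7477*(-1/39827) = -7477/39827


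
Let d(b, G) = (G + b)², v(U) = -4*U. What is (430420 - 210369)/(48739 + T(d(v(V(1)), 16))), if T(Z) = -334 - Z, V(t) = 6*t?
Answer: 220051/48341 ≈ 4.5521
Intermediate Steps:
(430420 - 210369)/(48739 + T(d(v(V(1)), 16))) = (430420 - 210369)/(48739 + (-334 - (16 - 24)²)) = 220051/(48739 + (-334 - (16 - 4*6)²)) = 220051/(48739 + (-334 - (16 - 24)²)) = 220051/(48739 + (-334 - 1*(-8)²)) = 220051/(48739 + (-334 - 1*64)) = 220051/(48739 + (-334 - 64)) = 220051/(48739 - 398) = 220051/48341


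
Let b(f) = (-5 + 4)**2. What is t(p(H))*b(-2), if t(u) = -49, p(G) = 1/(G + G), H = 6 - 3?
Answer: -49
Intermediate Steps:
b(f) = 1 (b(f) = (-1)**2 = 1)
H = 3
p(G) = 1/(2*G)
t(p(H))*b(-2) = -49*1 = -49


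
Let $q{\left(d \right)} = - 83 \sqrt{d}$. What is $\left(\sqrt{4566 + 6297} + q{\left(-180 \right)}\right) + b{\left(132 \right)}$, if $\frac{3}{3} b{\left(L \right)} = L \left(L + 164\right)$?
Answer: $39072 + 3 \sqrt{1207} - 498 i \sqrt{5} \approx 39176.0 - 1113.6 i$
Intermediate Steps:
$b{\left(L \right)} = L \left(164 + L\right)$ ($b{\left(L \right)} = L \left(L + 164\right) = L \left(164 + L\right)$)
$\left(\sqrt{4566 + 6297} + q{\left(-180 \right)}\right) + b{\left(132 \right)} = \left(\sqrt{4566 + 6297} - 83 \sqrt{-180}\right) + 132 \left(164 + 132\right) = \left(\sqrt{10863} - 83 \cdot 6 i \sqrt{5}\right) + 132 \cdot 296 = \left(3 \sqrt{1207} - 498 i \sqrt{5}\right) + 39072 = 39072 + 3 \sqrt{1207} - 498 i \sqrt{5}$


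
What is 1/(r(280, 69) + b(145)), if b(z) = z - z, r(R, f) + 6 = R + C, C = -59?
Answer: 1/215 ≈ 0.0046512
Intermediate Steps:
r(R, f) = -65 + R (r(R, f) = -6 + (R - 59) = -6 + (-59 + R) = -65 + R)
b(z) = 0
1/(r(280, 69) + b(145)) = 1/((-65 + 280) + 0) = 1/(215 + 0) = 1/215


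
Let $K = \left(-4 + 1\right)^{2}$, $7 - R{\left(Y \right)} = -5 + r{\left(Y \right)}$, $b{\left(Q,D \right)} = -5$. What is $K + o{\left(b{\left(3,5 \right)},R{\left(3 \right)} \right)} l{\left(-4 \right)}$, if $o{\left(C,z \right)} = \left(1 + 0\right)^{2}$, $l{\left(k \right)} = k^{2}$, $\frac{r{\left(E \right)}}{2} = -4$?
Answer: $25$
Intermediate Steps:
$r{\left(E \right)} = -8$ ($r{\left(E \right)} = 2 \left(-4\right) = -8$)
$R{\left(Y \right)} = 20$ ($R{\left(Y \right)} = 7 - \left(-5 - 8\right) = 7 - -13 = 7 + 13 = 20$)
$o{\left(C,z \right)} = 1$ ($o{\left(C,z \right)} = 1^{2} = 1$)
$K = 9$ ($K = \left(-3\right)^{2} = 9$)
$K + o{\left(b{\left(3,5 \right)},R{\left(3 \right)} \right)} l{\left(-4 \right)} = 9 + 1 \left(-4\right)^{2} = 9 + 1 \cdot 16 = 9 + 16 = 25$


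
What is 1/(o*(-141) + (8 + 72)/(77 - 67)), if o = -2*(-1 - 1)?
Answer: -1/556 ≈ -0.0017986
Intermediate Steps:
o = 4 (o = -2*(-2) = 4)
1/(o*(-141) + (8 + 72)/(77 - 67)) = 1/(4*(-141) + (8 + 72)/(77 - 67)) = 1/(-564 + 80/10) = 1/(-564 + 80*(⅒)) = 1/(-564 + 8) = 1/(-556) = -1/556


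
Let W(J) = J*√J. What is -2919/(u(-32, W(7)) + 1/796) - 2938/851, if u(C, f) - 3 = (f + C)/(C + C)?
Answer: -1416563835781226/1680608686171 - 51786702912*√7/1974863321 ≈ -912.27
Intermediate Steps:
W(J) = J^(3/2)
u(C, f) = 3 + (C + f)/(2*C) (u(C, f) = 3 + (f + C)/(C + C) = 3 + (C + f)/((2*C)) = 3 + (C + f)*(1/(2*C)) = 3 + (C + f)/(2*C))
-2919/(u(-32, W(7)) + 1/796) - 2938/851 = -2919/((½)*(7^(3/2) + 7*(-32))/(-32) + 1/796) - 2938/851 = -2919/((½)*(-1/32)*(7*√7 - 224) + 1/796) - 2938*1/851 = -2919/((½)*(-1/32)*(-224 + 7*√7) + 1/796) - 2938/851 = -2919/((7/2 - 7*√7/64) + 1/796) - 2938/851 = -2919/(2787/796 - 7*√7/64) - 2938/851 = -2938/851 - 2919/(2787/796 - 7*√7/64)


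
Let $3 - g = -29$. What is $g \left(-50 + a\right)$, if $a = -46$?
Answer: $-3072$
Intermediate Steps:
$g = 32$ ($g = 3 - -29 = 3 + 29 = 32$)
$g \left(-50 + a\right) = 32 \left(-50 - 46\right) = 32 \left(-96\right) = -3072$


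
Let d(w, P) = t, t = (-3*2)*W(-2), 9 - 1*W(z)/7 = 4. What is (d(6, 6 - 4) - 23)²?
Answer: 54289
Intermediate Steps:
W(z) = 35 (W(z) = 63 - 7*4 = 63 - 28 = 35)
t = -210 (t = -3*2*35 = -6*35 = -210)
d(w, P) = -210
(d(6, 6 - 4) - 23)² = (-210 - 23)² = (-233)² = 54289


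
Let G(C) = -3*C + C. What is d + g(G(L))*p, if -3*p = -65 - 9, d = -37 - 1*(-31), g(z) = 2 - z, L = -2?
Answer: -166/3 ≈ -55.333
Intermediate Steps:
G(C) = -2*C
d = -6 (d = -37 + 31 = -6)
p = 74/3 (p = -(-65 - 9)/3 = -1/3*(-74) = 74/3 ≈ 24.667)
d + g(G(L))*p = -6 + (2 - (-2)*(-2))*(74/3) = -6 + (2 - 1*4)*(74/3) = -6 + (2 - 4)*(74/3) = -6 - 2*74/3 = -6 - 148/3 = -166/3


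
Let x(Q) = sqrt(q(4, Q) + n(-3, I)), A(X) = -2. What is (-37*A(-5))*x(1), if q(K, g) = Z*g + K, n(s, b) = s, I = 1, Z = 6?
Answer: 74*sqrt(7) ≈ 195.79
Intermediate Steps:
q(K, g) = K + 6*g (q(K, g) = 6*g + K = K + 6*g)
x(Q) = sqrt(1 + 6*Q) (x(Q) = sqrt((4 + 6*Q) - 3) = sqrt(1 + 6*Q))
(-37*A(-5))*x(1) = (-37*(-2))*sqrt(1 + 6*1) = 74*sqrt(1 + 6) = 74*sqrt(7)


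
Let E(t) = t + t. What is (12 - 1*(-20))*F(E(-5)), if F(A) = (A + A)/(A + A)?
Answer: 32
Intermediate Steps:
E(t) = 2*t
F(A) = 1 (F(A) = (2*A)/((2*A)) = (2*A)*(1/(2*A)) = 1)
(12 - 1*(-20))*F(E(-5)) = (12 - 1*(-20))*1 = (12 + 20)*1 = 32*1 = 32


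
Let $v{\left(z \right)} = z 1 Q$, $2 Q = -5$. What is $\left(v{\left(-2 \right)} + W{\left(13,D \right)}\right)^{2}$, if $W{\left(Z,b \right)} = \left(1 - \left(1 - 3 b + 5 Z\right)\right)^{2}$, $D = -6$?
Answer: $47527236$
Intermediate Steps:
$Q = - \frac{5}{2}$ ($Q = \frac{1}{2} \left(-5\right) = - \frac{5}{2} \approx -2.5$)
$W{\left(Z,b \right)} = \left(- 5 Z + 3 b\right)^{2}$ ($W{\left(Z,b \right)} = \left(1 - \left(1 - 3 b + 5 Z\right)\right)^{2} = \left(- 5 Z + 3 b\right)^{2}$)
$v{\left(z \right)} = - \frac{5 z}{2}$ ($v{\left(z \right)} = z 1 \left(- \frac{5}{2}\right) = z \left(- \frac{5}{2}\right) = - \frac{5 z}{2}$)
$\left(v{\left(-2 \right)} + W{\left(13,D \right)}\right)^{2} = \left(\left(- \frac{5}{2}\right) \left(-2\right) + \left(\left(-3\right) \left(-6\right) + 5 \cdot 13\right)^{2}\right)^{2} = \left(5 + \left(18 + 65\right)^{2}\right)^{2} = \left(5 + 83^{2}\right)^{2} = \left(5 + 6889\right)^{2} = 6894^{2} = 47527236$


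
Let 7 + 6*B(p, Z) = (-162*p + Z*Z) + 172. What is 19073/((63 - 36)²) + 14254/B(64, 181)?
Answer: 246297865/8222391 ≈ 29.955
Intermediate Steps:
B(p, Z) = 55/2 - 27*p + Z²/6 (B(p, Z) = -7/6 + ((-162*p + Z*Z) + 172)/6 = -7/6 + ((-162*p + Z²) + 172)/6 = -7/6 + ((Z² - 162*p) + 172)/6 = -7/6 + (172 + Z² - 162*p)/6 = -7/6 + (86/3 - 27*p + Z²/6) = 55/2 - 27*p + Z²/6)
19073/((63 - 36)²) + 14254/B(64, 181) = 19073/((63 - 36)²) + 14254/(55/2 - 27*64 + (⅙)*181²) = 19073/(27²) + 14254/(55/2 - 1728 + (⅙)*32761) = 19073/729 + 14254/(55/2 - 1728 + 32761/6) = 19073*(1/729) + 14254/(11279/3) = 19073/729 + 14254*(3/11279) = 19073/729 + 42762/11279 = 246297865/8222391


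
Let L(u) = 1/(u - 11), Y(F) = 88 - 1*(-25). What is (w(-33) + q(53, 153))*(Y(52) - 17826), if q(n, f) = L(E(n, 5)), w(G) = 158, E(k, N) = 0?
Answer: -30767481/11 ≈ -2.7970e+6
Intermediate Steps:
Y(F) = 113 (Y(F) = 88 + 25 = 113)
L(u) = 1/(-11 + u)
q(n, f) = -1/11 (q(n, f) = 1/(-11 + 0) = 1/(-11) = -1/11)
(w(-33) + q(53, 153))*(Y(52) - 17826) = (158 - 1/11)*(113 - 17826) = (1737/11)*(-17713) = -30767481/11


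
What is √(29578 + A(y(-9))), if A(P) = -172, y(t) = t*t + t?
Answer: 13*√174 ≈ 171.48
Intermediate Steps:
y(t) = t + t² (y(t) = t² + t = t + t²)
√(29578 + A(y(-9))) = √(29578 - 172) = √29406 = 13*√174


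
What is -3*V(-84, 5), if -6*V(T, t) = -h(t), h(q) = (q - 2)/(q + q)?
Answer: -3/20 ≈ -0.15000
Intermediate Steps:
h(q) = (-2 + q)/(2*q) (h(q) = (-2 + q)/((2*q)) = (-2 + q)*(1/(2*q)) = (-2 + q)/(2*q))
V(T, t) = (-2 + t)/(12*t) (V(T, t) = -(-1)*(-2 + t)/(2*t)/6 = -(-1)*(-2 + t)/(12*t) = (-2 + t)/(12*t))
-3*V(-84, 5) = -(-2 + 5)/(4*5) = -3/(4*5) = -3*1/20 = -3/20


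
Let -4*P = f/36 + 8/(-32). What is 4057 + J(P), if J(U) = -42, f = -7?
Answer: 4015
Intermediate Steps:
P = ⅑ (P = -(-7/36 + 8/(-32))/4 = -(-7*1/36 + 8*(-1/32))/4 = -(-7/36 - ¼)/4 = -¼*(-4/9) = ⅑ ≈ 0.11111)
4057 + J(P) = 4057 - 42 = 4015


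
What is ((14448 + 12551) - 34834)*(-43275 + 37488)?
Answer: 45341145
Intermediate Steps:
((14448 + 12551) - 34834)*(-43275 + 37488) = (26999 - 34834)*(-5787) = -7835*(-5787) = 45341145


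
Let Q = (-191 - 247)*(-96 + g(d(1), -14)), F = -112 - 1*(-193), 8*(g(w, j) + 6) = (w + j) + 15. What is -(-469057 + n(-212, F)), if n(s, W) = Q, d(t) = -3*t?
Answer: 848543/2 ≈ 4.2427e+5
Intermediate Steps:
g(w, j) = -33/8 + j/8 + w/8 (g(w, j) = -6 + ((w + j) + 15)/8 = -6 + ((j + w) + 15)/8 = -6 + (15 + j + w)/8 = -6 + (15/8 + j/8 + w/8) = -33/8 + j/8 + w/8)
F = 81 (F = -112 + 193 = 81)
Q = 89571/2 (Q = (-191 - 247)*(-96 + (-33/8 + (⅛)*(-14) + (-3*1)/8)) = -438*(-96 + (-33/8 - 7/4 + (⅛)*(-3))) = -438*(-96 + (-33/8 - 7/4 - 3/8)) = -438*(-96 - 25/4) = -438*(-409/4) = 89571/2 ≈ 44786.)
n(s, W) = 89571/2
-(-469057 + n(-212, F)) = -(-469057 + 89571/2) = -1*(-848543/2) = 848543/2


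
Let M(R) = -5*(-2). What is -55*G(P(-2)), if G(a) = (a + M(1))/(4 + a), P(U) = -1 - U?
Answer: -121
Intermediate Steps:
M(R) = 10
G(a) = (10 + a)/(4 + a) (G(a) = (a + 10)/(4 + a) = (10 + a)/(4 + a))
-55*G(P(-2)) = -55*(10 + (-1 - 1*(-2)))/(4 + (-1 - 1*(-2))) = -55*(10 + (-1 + 2))/(4 + (-1 + 2)) = -55*(10 + 1)/(4 + 1) = -55*11/5 = -121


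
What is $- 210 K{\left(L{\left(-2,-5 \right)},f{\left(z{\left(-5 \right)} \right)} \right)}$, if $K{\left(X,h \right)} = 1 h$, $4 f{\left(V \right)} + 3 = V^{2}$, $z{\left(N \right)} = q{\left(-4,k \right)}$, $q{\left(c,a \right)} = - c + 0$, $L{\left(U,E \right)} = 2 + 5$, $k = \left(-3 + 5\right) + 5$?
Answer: $- \frac{1365}{2} \approx -682.5$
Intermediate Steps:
$k = 7$ ($k = 2 + 5 = 7$)
$L{\left(U,E \right)} = 7$
$q{\left(c,a \right)} = - c$
$z{\left(N \right)} = 4$ ($z{\left(N \right)} = \left(-1\right) \left(-4\right) = 4$)
$f{\left(V \right)} = - \frac{3}{4} + \frac{V^{2}}{4}$
$K{\left(X,h \right)} = h$
$- 210 K{\left(L{\left(-2,-5 \right)},f{\left(z{\left(-5 \right)} \right)} \right)} = - 210 \left(- \frac{3}{4} + \frac{4^{2}}{4}\right) = - 210 \left(- \frac{3}{4} + \frac{1}{4} \cdot 16\right) = - 210 \left(- \frac{3}{4} + 4\right) = \left(-210\right) \frac{13}{4} = - \frac{1365}{2}$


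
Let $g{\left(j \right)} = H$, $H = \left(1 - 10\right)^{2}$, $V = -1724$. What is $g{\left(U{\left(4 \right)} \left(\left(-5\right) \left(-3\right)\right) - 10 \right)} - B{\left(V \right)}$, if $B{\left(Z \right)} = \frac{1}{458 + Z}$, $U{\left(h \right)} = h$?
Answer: $\frac{102547}{1266} \approx 81.001$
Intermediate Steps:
$H = 81$ ($H = \left(-9\right)^{2} = 81$)
$g{\left(j \right)} = 81$
$g{\left(U{\left(4 \right)} \left(\left(-5\right) \left(-3\right)\right) - 10 \right)} - B{\left(V \right)} = 81 - \frac{1}{458 - 1724} = 81 - \frac{1}{-1266} = 81 - - \frac{1}{1266} = 81 + \frac{1}{1266} = \frac{102547}{1266}$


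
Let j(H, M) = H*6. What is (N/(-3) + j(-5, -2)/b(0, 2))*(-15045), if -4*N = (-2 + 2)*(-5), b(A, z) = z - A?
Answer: 225675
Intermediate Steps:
j(H, M) = 6*H
N = 0 (N = -(-2 + 2)*(-5)/4 = -0*(-5) = -¼*0 = 0)
(N/(-3) + j(-5, -2)/b(0, 2))*(-15045) = (0/(-3) + (6*(-5))/(2 - 1*0))*(-15045) = (0*(-⅓) - 30/(2 + 0))*(-15045) = (0 - 30/2)*(-15045) = (0 - 30*½)*(-15045) = (0 - 15)*(-15045) = -15*(-15045) = 225675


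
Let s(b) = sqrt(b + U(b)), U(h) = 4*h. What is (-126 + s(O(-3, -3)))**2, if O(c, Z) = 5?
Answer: 14641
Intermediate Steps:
s(b) = sqrt(5)*sqrt(b) (s(b) = sqrt(b + 4*b) = sqrt(5*b) = sqrt(5)*sqrt(b))
(-126 + s(O(-3, -3)))**2 = (-126 + sqrt(5)*sqrt(5))**2 = (-126 + 5)**2 = (-121)**2 = 14641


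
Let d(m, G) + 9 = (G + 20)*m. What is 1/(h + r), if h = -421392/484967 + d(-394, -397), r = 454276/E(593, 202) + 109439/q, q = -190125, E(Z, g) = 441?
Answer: 215143485375/32176356190402678 ≈ 6.6864e-6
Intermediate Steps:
d(m, G) = -9 + m*(20 + G) (d(m, G) = -9 + (G + 20)*m = -9 + (20 + G)*m = -9 + m*(20 + G))
r = 3197072663/3105375 (r = 454276/441 + 109439/(-190125) = 454276*(1/441) + 109439*(-1/190125) = 454276/441 - 109439/190125 = 3197072663/3105375 ≈ 1029.5)
h = 72031242151/484967 (h = -421392/484967 + (-9 + 20*(-394) - 397*(-394)) = -421392*1/484967 + (-9 - 7880 + 156418) = -421392/484967 + 148529 = 72031242151/484967 ≈ 1.4853e+5)
1/(h + r) = 1/(72031242151/484967 + 3197072663/3105375) = 1/(32176356190402678/215143485375) = 215143485375/32176356190402678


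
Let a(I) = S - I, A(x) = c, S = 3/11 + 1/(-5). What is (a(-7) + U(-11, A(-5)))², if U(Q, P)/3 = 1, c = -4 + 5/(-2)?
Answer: 306916/3025 ≈ 101.46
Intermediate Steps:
c = -13/2 (c = -4 + 5*(-½) = -4 - 5/2 = -13/2 ≈ -6.5000)
S = 4/55 (S = 3*(1/11) + 1*(-⅕) = 3/11 - ⅕ = 4/55 ≈ 0.072727)
A(x) = -13/2
a(I) = 4/55 - I
U(Q, P) = 3 (U(Q, P) = 3*1 = 3)
(a(-7) + U(-11, A(-5)))² = ((4/55 - 1*(-7)) + 3)² = ((4/55 + 7) + 3)² = (389/55 + 3)² = (554/55)² = 306916/3025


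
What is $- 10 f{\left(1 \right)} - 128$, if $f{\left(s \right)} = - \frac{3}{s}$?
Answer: $-98$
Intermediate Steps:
$- 10 f{\left(1 \right)} - 128 = - 10 \left(- \frac{3}{1}\right) - 128 = - 10 \left(\left(-3\right) 1\right) - 128 = \left(-10\right) \left(-3\right) - 128 = 30 - 128 = -98$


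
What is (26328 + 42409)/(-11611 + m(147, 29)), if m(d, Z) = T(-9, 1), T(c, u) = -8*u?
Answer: -68737/11619 ≈ -5.9159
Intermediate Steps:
m(d, Z) = -8 (m(d, Z) = -8*1 = -8)
(26328 + 42409)/(-11611 + m(147, 29)) = (26328 + 42409)/(-11611 - 8) = 68737/(-11619) = 68737*(-1/11619) = -68737/11619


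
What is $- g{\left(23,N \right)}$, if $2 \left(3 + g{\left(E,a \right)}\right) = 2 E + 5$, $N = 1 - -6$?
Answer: $- \frac{45}{2} \approx -22.5$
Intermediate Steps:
$N = 7$ ($N = 1 + 6 = 7$)
$g{\left(E,a \right)} = - \frac{1}{2} + E$ ($g{\left(E,a \right)} = -3 + \frac{2 E + 5}{2} = -3 + \frac{5 + 2 E}{2} = -3 + \left(\frac{5}{2} + E\right) = - \frac{1}{2} + E$)
$- g{\left(23,N \right)} = - (- \frac{1}{2} + 23) = \left(-1\right) \frac{45}{2} = - \frac{45}{2}$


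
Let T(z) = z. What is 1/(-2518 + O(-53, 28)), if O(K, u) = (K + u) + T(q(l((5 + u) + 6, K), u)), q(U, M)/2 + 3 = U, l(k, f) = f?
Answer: -1/2655 ≈ -0.00037665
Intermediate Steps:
q(U, M) = -6 + 2*U
O(K, u) = -6 + u + 3*K (O(K, u) = (K + u) + (-6 + 2*K) = -6 + u + 3*K)
1/(-2518 + O(-53, 28)) = 1/(-2518 + (-6 + 28 + 3*(-53))) = 1/(-2518 + (-6 + 28 - 159)) = 1/(-2518 - 137) = 1/(-2655) = -1/2655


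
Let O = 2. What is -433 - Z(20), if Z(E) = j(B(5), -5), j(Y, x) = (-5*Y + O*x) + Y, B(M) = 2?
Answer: -415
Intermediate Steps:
j(Y, x) = -4*Y + 2*x (j(Y, x) = (-5*Y + 2*x) + Y = -4*Y + 2*x)
Z(E) = -18 (Z(E) = -4*2 + 2*(-5) = -8 - 10 = -18)
-433 - Z(20) = -433 - 1*(-18) = -433 + 18 = -415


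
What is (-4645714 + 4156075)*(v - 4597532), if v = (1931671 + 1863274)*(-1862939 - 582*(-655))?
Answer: 2753281548582795243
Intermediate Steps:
v = -5623080059905 (v = 3794945*(-1862939 + 381210) = 3794945*(-1481729) = -5623080059905)
(-4645714 + 4156075)*(v - 4597532) = (-4645714 + 4156075)*(-5623080059905 - 4597532) = -489639*(-5623084657437) = 2753281548582795243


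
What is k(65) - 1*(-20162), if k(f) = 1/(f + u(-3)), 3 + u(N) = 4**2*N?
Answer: 282269/14 ≈ 20162.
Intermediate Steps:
u(N) = -3 + 16*N (u(N) = -3 + 4**2*N = -3 + 16*N)
k(f) = 1/(-51 + f) (k(f) = 1/(f + (-3 + 16*(-3))) = 1/(f + (-3 - 48)) = 1/(f - 51) = 1/(-51 + f))
k(65) - 1*(-20162) = 1/(-51 + 65) - 1*(-20162) = 1/14 + 20162 = 282269/14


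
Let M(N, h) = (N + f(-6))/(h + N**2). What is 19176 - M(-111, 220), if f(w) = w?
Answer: 240486333/12541 ≈ 19176.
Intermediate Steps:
M(N, h) = (-6 + N)/(h + N**2) (M(N, h) = (N - 6)/(h + N**2) = (-6 + N)/(h + N**2))
19176 - M(-111, 220) = 19176 - (-6 - 111)/(220 + (-111)**2) = 19176 - (-117)/(220 + 12321) = 19176 - (-117)/12541 = 19176 - 1*(-117/12541) = 19176 + 117/12541 = 240486333/12541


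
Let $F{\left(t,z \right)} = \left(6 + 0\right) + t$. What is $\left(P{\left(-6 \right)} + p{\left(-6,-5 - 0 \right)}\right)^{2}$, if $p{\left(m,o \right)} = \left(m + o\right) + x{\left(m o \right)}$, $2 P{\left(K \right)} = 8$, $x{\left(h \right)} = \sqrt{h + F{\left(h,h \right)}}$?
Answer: $\left(7 - \sqrt{66}\right)^{2} \approx 1.2635$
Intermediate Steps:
$F{\left(t,z \right)} = 6 + t$
$x{\left(h \right)} = \sqrt{6 + 2 h}$ ($x{\left(h \right)} = \sqrt{h + \left(6 + h\right)} = \sqrt{6 + 2 h}$)
$P{\left(K \right)} = 4$ ($P{\left(K \right)} = \frac{1}{2} \cdot 8 = 4$)
$p{\left(m,o \right)} = m + o + \sqrt{6 + 2 m o}$ ($p{\left(m,o \right)} = \left(m + o\right) + \sqrt{6 + 2 m o} = m + o + \sqrt{6 + 2 m o}$)
$\left(P{\left(-6 \right)} + p{\left(-6,-5 - 0 \right)}\right)^{2} = \left(4 - \left(11 - \sqrt{6 + 2 \left(-6\right) \left(-5 - 0\right)}\right)\right)^{2} = \left(4 + \left(-6 + \left(-5 + 0\right) + \sqrt{6 + 2 \left(-6\right) \left(-5 + 0\right)}\right)\right)^{2} = \left(4 - \left(11 - \sqrt{6 + 2 \left(-6\right) \left(-5\right)}\right)\right)^{2} = \left(4 - \left(11 - \sqrt{6 + 60}\right)\right)^{2} = \left(4 - \left(11 - \sqrt{66}\right)\right)^{2} = \left(-7 + \sqrt{66}\right)^{2}$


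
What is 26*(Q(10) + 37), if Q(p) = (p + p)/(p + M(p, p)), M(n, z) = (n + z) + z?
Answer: 975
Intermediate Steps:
M(n, z) = n + 2*z
Q(p) = ½ (Q(p) = (p + p)/(p + (p + 2*p)) = (2*p)/(p + 3*p) = (2*p)/((4*p)) = (2*p)*(1/(4*p)) = ½)
26*(Q(10) + 37) = 26*(½ + 37) = 26*(75/2) = 975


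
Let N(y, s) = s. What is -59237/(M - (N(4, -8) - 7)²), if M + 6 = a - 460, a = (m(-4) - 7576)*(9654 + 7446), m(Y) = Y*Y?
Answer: 59237/129276691 ≈ 0.00045822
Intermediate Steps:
m(Y) = Y²
a = -129276000 (a = ((-4)² - 7576)*(9654 + 7446) = (16 - 7576)*17100 = -7560*17100 = -129276000)
M = -129276466 (M = -6 + (-129276000 - 460) = -6 - 129276460 = -129276466)
-59237/(M - (N(4, -8) - 7)²) = -59237/(-129276466 - (-8 - 7)²) = -59237/(-129276466 - 1*(-15)²) = -59237/(-129276466 - 1*225) = -59237/(-129276466 - 225) = -59237/(-129276691) = -59237*(-1/129276691) = 59237/129276691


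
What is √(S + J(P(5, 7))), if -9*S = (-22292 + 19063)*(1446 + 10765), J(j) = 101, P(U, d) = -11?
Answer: 2*√9857557/3 ≈ 2093.1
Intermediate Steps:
S = 39429319/9 (S = -(-22292 + 19063)*(1446 + 10765)/9 = -(-3229)*12211/9 = -⅑*(-39429319) = 39429319/9 ≈ 4.3810e+6)
√(S + J(P(5, 7))) = √(39429319/9 + 101) = √(39430228/9) = 2*√9857557/3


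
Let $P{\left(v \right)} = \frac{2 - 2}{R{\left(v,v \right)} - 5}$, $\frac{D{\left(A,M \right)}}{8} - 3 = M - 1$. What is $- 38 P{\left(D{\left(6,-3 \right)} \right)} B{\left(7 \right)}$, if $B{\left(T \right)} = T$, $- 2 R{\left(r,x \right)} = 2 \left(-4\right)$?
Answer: $0$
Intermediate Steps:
$R{\left(r,x \right)} = 4$ ($R{\left(r,x \right)} = - \frac{2 \left(-4\right)}{2} = \left(- \frac{1}{2}\right) \left(-8\right) = 4$)
$D{\left(A,M \right)} = 16 + 8 M$ ($D{\left(A,M \right)} = 24 + 8 \left(M - 1\right) = 24 + 8 \left(-1 + M\right) = 24 + \left(-8 + 8 M\right) = 16 + 8 M$)
$P{\left(v \right)} = 0$ ($P{\left(v \right)} = \frac{2 - 2}{4 - 5} = \frac{0}{-1} = 0 \left(-1\right) = 0$)
$- 38 P{\left(D{\left(6,-3 \right)} \right)} B{\left(7 \right)} = \left(-38\right) 0 \cdot 7 = 0 \cdot 7 = 0$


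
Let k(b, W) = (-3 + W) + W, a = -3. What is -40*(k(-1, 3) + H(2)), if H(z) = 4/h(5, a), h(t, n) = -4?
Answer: -80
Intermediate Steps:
k(b, W) = -3 + 2*W
H(z) = -1 (H(z) = 4/(-4) = 4*(-1/4) = -1)
-40*(k(-1, 3) + H(2)) = -40*((-3 + 2*3) - 1) = -40*((-3 + 6) - 1) = -40*(3 - 1) = -40*2 = -80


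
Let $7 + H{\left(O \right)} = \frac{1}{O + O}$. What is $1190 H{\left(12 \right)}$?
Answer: $- \frac{99365}{12} \approx -8280.4$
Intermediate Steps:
$H{\left(O \right)} = -7 + \frac{1}{2 O}$ ($H{\left(O \right)} = -7 + \frac{1}{O + O} = -7 + \frac{1}{2 O}$)
$1190 H{\left(12 \right)} = 1190 \left(-7 + \frac{1}{2 \cdot 12}\right) = 1190 \left(-7 + \frac{1}{2} \cdot \frac{1}{12}\right) = 1190 \left(-7 + \frac{1}{24}\right) = 1190 \left(- \frac{167}{24}\right) = - \frac{99365}{12}$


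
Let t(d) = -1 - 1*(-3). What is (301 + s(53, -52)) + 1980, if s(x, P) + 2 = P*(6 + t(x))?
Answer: 1863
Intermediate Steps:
t(d) = 2 (t(d) = -1 + 3 = 2)
s(x, P) = -2 + 8*P (s(x, P) = -2 + P*(6 + 2) = -2 + P*8 = -2 + 8*P)
(301 + s(53, -52)) + 1980 = (301 + (-2 + 8*(-52))) + 1980 = (301 + (-2 - 416)) + 1980 = (301 - 418) + 1980 = -117 + 1980 = 1863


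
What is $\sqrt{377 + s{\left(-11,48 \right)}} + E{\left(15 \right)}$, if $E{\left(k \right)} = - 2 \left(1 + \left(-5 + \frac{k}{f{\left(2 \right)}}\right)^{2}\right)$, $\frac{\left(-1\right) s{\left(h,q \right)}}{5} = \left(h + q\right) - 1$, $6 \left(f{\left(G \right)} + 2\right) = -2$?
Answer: $- \frac{12898}{49} + \sqrt{197} \approx -249.19$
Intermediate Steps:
$f{\left(G \right)} = - \frac{7}{3}$ ($f{\left(G \right)} = -2 + \frac{1}{6} \left(-2\right) = -2 - \frac{1}{3} = - \frac{7}{3}$)
$s{\left(h,q \right)} = 5 - 5 h - 5 q$ ($s{\left(h,q \right)} = - 5 \left(\left(h + q\right) - 1\right) = - 5 \left(-1 + h + q\right) = 5 - 5 h - 5 q$)
$E{\left(k \right)} = -2 - 2 \left(-5 - \frac{3 k}{7}\right)^{2}$ ($E{\left(k \right)} = - 2 \left(1 + \left(-5 + \frac{k}{- \frac{7}{3}}\right)^{2}\right) = - 2 \left(1 + \left(-5 + k \left(- \frac{3}{7}\right)\right)^{2}\right) = - 2 \left(1 + \left(-5 - \frac{3 k}{7}\right)^{2}\right) = -2 - 2 \left(-5 - \frac{3 k}{7}\right)^{2}$)
$\sqrt{377 + s{\left(-11,48 \right)}} + E{\left(15 \right)} = \sqrt{377 - 180} - \left(2 + \frac{2 \left(35 + 3 \cdot 15\right)^{2}}{49}\right) = \sqrt{377 + \left(5 + 55 - 240\right)} - \left(2 + \frac{2 \left(35 + 45\right)^{2}}{49}\right) = \sqrt{377 - 180} - \left(2 + \frac{2 \cdot 80^{2}}{49}\right) = \sqrt{197} - \frac{12898}{49} = - \frac{12898}{49} + \sqrt{197}$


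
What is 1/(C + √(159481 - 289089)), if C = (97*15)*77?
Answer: 112035/12551970833 - 2*I*√32402/12551970833 ≈ 8.9257e-6 - 2.8682e-8*I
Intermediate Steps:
C = 112035 (C = 1455*77 = 112035)
1/(C + √(159481 - 289089)) = 1/(112035 + √(159481 - 289089)) = 1/(112035 + √(-129608)) = 1/(112035 + 2*I*√32402)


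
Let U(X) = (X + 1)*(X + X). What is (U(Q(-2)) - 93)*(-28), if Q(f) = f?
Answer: 2492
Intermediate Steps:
U(X) = 2*X*(1 + X) (U(X) = (1 + X)*(2*X) = 2*X*(1 + X))
(U(Q(-2)) - 93)*(-28) = (2*(-2)*(1 - 2) - 93)*(-28) = (2*(-2)*(-1) - 93)*(-28) = (4 - 93)*(-28) = -89*(-28) = 2492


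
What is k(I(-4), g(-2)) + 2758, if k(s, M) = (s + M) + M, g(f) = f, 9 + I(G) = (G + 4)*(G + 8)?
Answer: 2745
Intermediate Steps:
I(G) = -9 + (4 + G)*(8 + G) (I(G) = -9 + (G + 4)*(G + 8) = -9 + (4 + G)*(8 + G))
k(s, M) = s + 2*M (k(s, M) = (M + s) + M = s + 2*M)
k(I(-4), g(-2)) + 2758 = ((23 + (-4)**2 + 12*(-4)) + 2*(-2)) + 2758 = ((23 + 16 - 48) - 4) + 2758 = (-9 - 4) + 2758 = -13 + 2758 = 2745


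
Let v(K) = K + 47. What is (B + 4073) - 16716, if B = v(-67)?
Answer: -12663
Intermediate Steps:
v(K) = 47 + K
B = -20 (B = 47 - 67 = -20)
(B + 4073) - 16716 = (-20 + 4073) - 16716 = 4053 - 16716 = -12663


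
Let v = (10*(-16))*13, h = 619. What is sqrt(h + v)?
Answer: I*sqrt(1461) ≈ 38.223*I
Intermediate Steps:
v = -2080 (v = -160*13 = -2080)
sqrt(h + v) = sqrt(619 - 2080) = sqrt(-1461) = I*sqrt(1461)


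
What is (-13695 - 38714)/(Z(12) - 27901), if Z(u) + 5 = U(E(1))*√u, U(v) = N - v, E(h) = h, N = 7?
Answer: 243754259/129790734 + 52409*√3/64895367 ≈ 1.8795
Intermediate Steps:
U(v) = 7 - v
Z(u) = -5 + 6*√u (Z(u) = -5 + (7 - 1*1)*√u = -5 + (7 - 1)*√u = -5 + 6*√u)
(-13695 - 38714)/(Z(12) - 27901) = (-13695 - 38714)/((-5 + 6*√12) - 27901) = -52409/((-5 + 6*(2*√3)) - 27901) = -52409/((-5 + 12*√3) - 27901) = -52409/(-27906 + 12*√3)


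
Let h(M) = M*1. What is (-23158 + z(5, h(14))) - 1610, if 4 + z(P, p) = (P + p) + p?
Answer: -24739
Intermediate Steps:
h(M) = M
z(P, p) = -4 + P + 2*p (z(P, p) = -4 + ((P + p) + p) = -4 + (P + 2*p) = -4 + P + 2*p)
(-23158 + z(5, h(14))) - 1610 = (-23158 + (-4 + 5 + 2*14)) - 1610 = (-23158 + (-4 + 5 + 28)) - 1610 = (-23158 + 29) - 1610 = -23129 - 1610 = -24739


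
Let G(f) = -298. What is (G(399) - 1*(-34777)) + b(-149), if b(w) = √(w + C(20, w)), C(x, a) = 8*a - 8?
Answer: 34479 + I*√1349 ≈ 34479.0 + 36.729*I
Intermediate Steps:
C(x, a) = -8 + 8*a
b(w) = √(-8 + 9*w) (b(w) = √(w + (-8 + 8*w)) = √(-8 + 9*w))
(G(399) - 1*(-34777)) + b(-149) = (-298 - 1*(-34777)) + √(-8 + 9*(-149)) = (-298 + 34777) + √(-8 - 1341) = 34479 + √(-1349) = 34479 + I*√1349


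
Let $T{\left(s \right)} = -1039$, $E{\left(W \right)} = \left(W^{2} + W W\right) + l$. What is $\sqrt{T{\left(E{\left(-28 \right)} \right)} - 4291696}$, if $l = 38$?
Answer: $i \sqrt{4292735} \approx 2071.9 i$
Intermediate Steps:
$E{\left(W \right)} = 38 + 2 W^{2}$ ($E{\left(W \right)} = \left(W^{2} + W W\right) + 38 = \left(W^{2} + W^{2}\right) + 38 = 2 W^{2} + 38 = 38 + 2 W^{2}$)
$\sqrt{T{\left(E{\left(-28 \right)} \right)} - 4291696} = \sqrt{-1039 - 4291696} = \sqrt{-4292735} = i \sqrt{4292735}$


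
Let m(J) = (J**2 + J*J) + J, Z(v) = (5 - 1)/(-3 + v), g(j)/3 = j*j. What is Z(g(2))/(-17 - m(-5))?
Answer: -2/279 ≈ -0.0071685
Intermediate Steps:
g(j) = 3*j**2 (g(j) = 3*(j*j) = 3*j**2)
Z(v) = 4/(-3 + v)
m(J) = J + 2*J**2 (m(J) = (J**2 + J**2) + J = 2*J**2 + J = J + 2*J**2)
Z(g(2))/(-17 - m(-5)) = (4/(-3 + 3*2**2))/(-17 - (-5)*(1 + 2*(-5))) = (4/(-3 + 3*4))/(-17 - (-5)*(1 - 10)) = (4/(-3 + 12))/(-17 - (-5)*(-9)) = (4/9)/(-17 - 1*45) = (4*(1/9))/(-17 - 45) = (4/9)/(-62) = -1/62*4/9 = -2/279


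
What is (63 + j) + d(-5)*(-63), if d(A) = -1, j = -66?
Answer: 60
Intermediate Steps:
(63 + j) + d(-5)*(-63) = (63 - 66) - 1*(-63) = -3 + 63 = 60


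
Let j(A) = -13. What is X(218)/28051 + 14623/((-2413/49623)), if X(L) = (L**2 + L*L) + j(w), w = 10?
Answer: -20354617786124/67687063 ≈ -3.0072e+5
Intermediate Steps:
X(L) = -13 + 2*L**2 (X(L) = (L**2 + L*L) - 13 = (L**2 + L**2) - 13 = 2*L**2 - 13 = -13 + 2*L**2)
X(218)/28051 + 14623/((-2413/49623)) = (-13 + 2*218**2)/28051 + 14623/((-2413/49623)) = (-13 + 2*47524)*(1/28051) + 14623/((-2413*1/49623)) = (-13 + 95048)*(1/28051) + 14623/(-2413/49623) = 95035*(1/28051) + 14623*(-49623/2413) = 95035/28051 - 725637129/2413 = -20354617786124/67687063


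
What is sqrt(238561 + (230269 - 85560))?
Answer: sqrt(383270) ≈ 619.09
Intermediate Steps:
sqrt(238561 + (230269 - 85560)) = sqrt(238561 + 144709) = sqrt(383270)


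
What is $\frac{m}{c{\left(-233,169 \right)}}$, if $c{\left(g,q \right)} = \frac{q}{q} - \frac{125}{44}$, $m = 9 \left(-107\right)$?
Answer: $\frac{4708}{9} \approx 523.11$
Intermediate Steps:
$m = -963$
$c{\left(g,q \right)} = - \frac{81}{44}$ ($c{\left(g,q \right)} = 1 - \frac{125}{44} = - \frac{81}{44}$)
$\frac{m}{c{\left(-233,169 \right)}} = - \frac{963}{- \frac{81}{44}} = \left(-963\right) \left(- \frac{44}{81}\right) = \frac{4708}{9}$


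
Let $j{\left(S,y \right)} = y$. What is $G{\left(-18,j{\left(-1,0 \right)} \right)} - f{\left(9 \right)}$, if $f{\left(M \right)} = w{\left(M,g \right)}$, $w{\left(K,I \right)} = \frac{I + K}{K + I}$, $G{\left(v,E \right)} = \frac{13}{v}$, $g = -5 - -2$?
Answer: $- \frac{31}{18} \approx -1.7222$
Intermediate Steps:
$g = -3$ ($g = -5 + 2 = -3$)
$w{\left(K,I \right)} = 1$ ($w{\left(K,I \right)} = \frac{I + K}{I + K} = 1$)
$f{\left(M \right)} = 1$
$G{\left(-18,j{\left(-1,0 \right)} \right)} - f{\left(9 \right)} = \frac{13}{-18} - 1 = 13 \left(- \frac{1}{18}\right) - 1 = - \frac{13}{18} - 1 = - \frac{31}{18}$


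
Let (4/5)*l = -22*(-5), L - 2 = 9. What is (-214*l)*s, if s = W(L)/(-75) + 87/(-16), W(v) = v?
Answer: 7887077/48 ≈ 1.6431e+5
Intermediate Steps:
L = 11 (L = 2 + 9 = 11)
s = -6701/1200 (s = 11/(-75) + 87/(-16) = 11*(-1/75) + 87*(-1/16) = -11/75 - 87/16 = -6701/1200 ≈ -5.5842)
l = 275/2 (l = 5*(-22*(-5))/4 = (5/4)*110 = 275/2 ≈ 137.50)
(-214*l)*s = -214*275/2*(-6701/1200) = -29425*(-6701/1200) = 7887077/48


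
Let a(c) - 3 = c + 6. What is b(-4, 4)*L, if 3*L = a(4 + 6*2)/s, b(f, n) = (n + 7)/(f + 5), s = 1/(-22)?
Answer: -6050/3 ≈ -2016.7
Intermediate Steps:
a(c) = 9 + c (a(c) = 3 + (c + 6) = 3 + (6 + c) = 9 + c)
s = -1/22 ≈ -0.045455
b(f, n) = (7 + n)/(5 + f)
L = -550/3 (L = ((9 + (4 + 6*2))/(-1/22))/3 = ((9 + (4 + 12))*(-22))/3 = ((9 + 16)*(-22))/3 = (25*(-22))/3 = (1/3)*(-550) = -550/3 ≈ -183.33)
b(-4, 4)*L = ((7 + 4)/(5 - 4))*(-550/3) = (11/1)*(-550/3) = (1*11)*(-550/3) = 11*(-550/3) = -6050/3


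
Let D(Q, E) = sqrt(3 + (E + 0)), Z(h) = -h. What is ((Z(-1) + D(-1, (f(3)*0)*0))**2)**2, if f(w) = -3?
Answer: (1 + sqrt(3))**4 ≈ 55.713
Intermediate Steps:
D(Q, E) = sqrt(3 + E)
((Z(-1) + D(-1, (f(3)*0)*0))**2)**2 = ((-1*(-1) + sqrt(3 - 3*0*0))**2)**2 = ((1 + sqrt(3 + 0*0))**2)**2 = ((1 + sqrt(3 + 0))**2)**2 = ((1 + sqrt(3))**2)**2 = (1 + sqrt(3))**4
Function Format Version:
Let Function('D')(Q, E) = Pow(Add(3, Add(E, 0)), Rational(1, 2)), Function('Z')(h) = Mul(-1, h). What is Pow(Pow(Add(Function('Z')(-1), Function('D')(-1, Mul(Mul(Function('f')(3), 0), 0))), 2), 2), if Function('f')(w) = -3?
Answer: Pow(Add(1, Pow(3, Rational(1, 2))), 4) ≈ 55.713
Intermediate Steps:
Function('D')(Q, E) = Pow(Add(3, E), Rational(1, 2))
Pow(Pow(Add(Function('Z')(-1), Function('D')(-1, Mul(Mul(Function('f')(3), 0), 0))), 2), 2) = Pow(Pow(Add(Mul(-1, -1), Pow(Add(3, Mul(Mul(-3, 0), 0)), Rational(1, 2))), 2), 2) = Pow(Pow(Add(1, Pow(Add(3, Mul(0, 0)), Rational(1, 2))), 2), 2) = Pow(Pow(Add(1, Pow(Add(3, 0), Rational(1, 2))), 2), 2) = Pow(Pow(Add(1, Pow(3, Rational(1, 2))), 2), 2) = Pow(Add(1, Pow(3, Rational(1, 2))), 4)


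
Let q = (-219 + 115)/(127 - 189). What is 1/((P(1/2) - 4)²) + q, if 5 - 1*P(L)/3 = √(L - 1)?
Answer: 2*(1716*√2 + 6089*I)/(31*(66*√2 + 233*I)) ≈ 1.6848 + 0.0029631*I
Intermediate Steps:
q = 52/31 (q = -104/(-62) = -104*(-1/62) = 52/31 ≈ 1.6774)
P(L) = 15 - 3*√(-1 + L) (P(L) = 15 - 3*√(L - 1) = 15 - 3*√(-1 + L))
1/((P(1/2) - 4)²) + q = 1/(((15 - 3*√(-1 + 1/2)) - 4)²) + 52/31 = 1/(((15 - 3*√(-1 + ½)) - 4)²) + 52/31 = 1/(((15 - 3*I*√2/2) - 4)²) + 52/31 = 1/((11 - 3*I*√2/2)²) + 52/31 = (11 - 3*I*√2/2)⁻² + 52/31 = 52/31 + (11 - 3*I*√2/2)⁻²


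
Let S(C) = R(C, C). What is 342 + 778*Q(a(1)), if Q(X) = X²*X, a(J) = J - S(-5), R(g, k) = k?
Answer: 168390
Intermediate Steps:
S(C) = C
a(J) = 5 + J (a(J) = J - 1*(-5) = J + 5 = 5 + J)
Q(X) = X³
342 + 778*Q(a(1)) = 342 + 778*(5 + 1)³ = 342 + 778*6³ = 342 + 778*216 = 342 + 168048 = 168390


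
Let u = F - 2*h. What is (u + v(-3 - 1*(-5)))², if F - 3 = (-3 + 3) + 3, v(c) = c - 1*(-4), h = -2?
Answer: 256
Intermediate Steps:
v(c) = 4 + c (v(c) = c + 4 = 4 + c)
F = 6 (F = 3 + ((-3 + 3) + 3) = 3 + (0 + 3) = 3 + 3 = 6)
u = 10 (u = 6 - 2*(-2) = 6 + 4 = 10)
(u + v(-3 - 1*(-5)))² = (10 + (4 + (-3 - 1*(-5))))² = (10 + (4 + (-3 + 5)))² = (10 + (4 + 2))² = (10 + 6)² = 16² = 256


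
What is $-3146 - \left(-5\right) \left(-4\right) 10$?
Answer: $-3346$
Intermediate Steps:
$-3146 - \left(-5\right) \left(-4\right) 10 = -3146 - 20 \cdot 10 = -3146 - 200 = -3346$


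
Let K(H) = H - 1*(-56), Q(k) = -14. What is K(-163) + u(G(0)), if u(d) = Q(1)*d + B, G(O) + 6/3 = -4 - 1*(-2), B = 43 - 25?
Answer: -33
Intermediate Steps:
B = 18
G(O) = -4 (G(O) = -2 + (-4 - 1*(-2)) = -2 + (-4 + 2) = -2 - 2 = -4)
K(H) = 56 + H (K(H) = H + 56 = 56 + H)
u(d) = 18 - 14*d (u(d) = -14*d + 18 = 18 - 14*d)
K(-163) + u(G(0)) = (56 - 163) + (18 - 14*(-4)) = -107 + (18 + 56) = -107 + 74 = -33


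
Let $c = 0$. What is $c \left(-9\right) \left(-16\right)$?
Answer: $0$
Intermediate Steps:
$c \left(-9\right) \left(-16\right) = 0 \left(-9\right) \left(-16\right) = 0 \left(-16\right) = 0$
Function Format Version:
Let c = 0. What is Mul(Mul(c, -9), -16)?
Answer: 0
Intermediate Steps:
Mul(Mul(c, -9), -16) = Mul(Mul(0, -9), -16) = Mul(0, -16) = 0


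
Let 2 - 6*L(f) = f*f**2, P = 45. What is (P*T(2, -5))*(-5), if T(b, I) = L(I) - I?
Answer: -11775/2 ≈ -5887.5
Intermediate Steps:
L(f) = 1/3 - f**3/6 (L(f) = 1/3 - f*f**2/6 = 1/3 - f**3/6)
T(b, I) = 1/3 - I - I**3/6 (T(b, I) = (1/3 - I**3/6) - I = 1/3 - I - I**3/6)
(P*T(2, -5))*(-5) = (45*(1/3 - 1*(-5) - 1/6*(-5)**3))*(-5) = (45*(1/3 + 5 - 1/6*(-125)))*(-5) = (45*(1/3 + 5 + 125/6))*(-5) = (45*(157/6))*(-5) = (2355/2)*(-5) = -11775/2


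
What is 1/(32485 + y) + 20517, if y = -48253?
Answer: 323512055/15768 ≈ 20517.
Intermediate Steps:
1/(32485 + y) + 20517 = 1/(32485 - 48253) + 20517 = 1/(-15768) + 20517 = -1/15768 + 20517 = 323512055/15768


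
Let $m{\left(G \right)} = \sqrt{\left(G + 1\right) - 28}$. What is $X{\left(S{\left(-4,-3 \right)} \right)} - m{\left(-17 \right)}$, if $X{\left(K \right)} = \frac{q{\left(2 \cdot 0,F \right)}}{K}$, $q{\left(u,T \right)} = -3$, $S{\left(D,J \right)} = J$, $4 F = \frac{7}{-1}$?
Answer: $1 - 2 i \sqrt{11} \approx 1.0 - 6.6332 i$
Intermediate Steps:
$F = - \frac{7}{4}$ ($F = \frac{7 \frac{1}{-1}}{4} = \frac{7 \left(-1\right)}{4} = \frac{1}{4} \left(-7\right) = - \frac{7}{4} \approx -1.75$)
$X{\left(K \right)} = - \frac{3}{K}$
$m{\left(G \right)} = \sqrt{-27 + G}$ ($m{\left(G \right)} = \sqrt{\left(1 + G\right) - 28} = \sqrt{-27 + G}$)
$X{\left(S{\left(-4,-3 \right)} \right)} - m{\left(-17 \right)} = - \frac{3}{-3} - \sqrt{-27 - 17} = \left(-3\right) \left(- \frac{1}{3}\right) - \sqrt{-44} = 1 - 2 i \sqrt{11}$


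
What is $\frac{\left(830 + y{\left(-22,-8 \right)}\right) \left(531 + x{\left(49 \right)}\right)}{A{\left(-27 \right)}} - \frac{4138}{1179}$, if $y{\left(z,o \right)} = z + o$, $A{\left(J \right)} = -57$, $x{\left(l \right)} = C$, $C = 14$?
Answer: $- \frac{171426622}{22401} \approx -7652.6$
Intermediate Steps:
$x{\left(l \right)} = 14$
$y{\left(z,o \right)} = o + z$
$\frac{\left(830 + y{\left(-22,-8 \right)}\right) \left(531 + x{\left(49 \right)}\right)}{A{\left(-27 \right)}} - \frac{4138}{1179} = \frac{\left(830 - 30\right) \left(531 + 14\right)}{-57} - \frac{4138}{1179} = \left(830 - 30\right) 545 \left(- \frac{1}{57}\right) - \frac{4138}{1179} = 800 \cdot 545 \left(- \frac{1}{57}\right) - \frac{4138}{1179} = 436000 \left(- \frac{1}{57}\right) - \frac{4138}{1179} = - \frac{436000}{57} - \frac{4138}{1179} = - \frac{171426622}{22401}$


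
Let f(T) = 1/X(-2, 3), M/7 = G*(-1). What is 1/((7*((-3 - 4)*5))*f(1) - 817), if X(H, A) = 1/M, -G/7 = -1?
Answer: 1/11188 ≈ 8.9381e-5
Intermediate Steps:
G = 7 (G = -7*(-1) = 7)
M = -49 (M = 7*(7*(-1)) = 7*(-7) = -49)
X(H, A) = -1/49 (X(H, A) = 1/(-49) = -1/49)
f(T) = -49 (f(T) = 1/(-1/49) = -49)
1/((7*((-3 - 4)*5))*f(1) - 817) = 1/((7*((-3 - 4)*5))*(-49) - 817) = 1/((7*(-7*5))*(-49) - 817) = 1/((7*(-35))*(-49) - 817) = 1/(-245*(-49) - 817) = 1/(12005 - 817) = 1/11188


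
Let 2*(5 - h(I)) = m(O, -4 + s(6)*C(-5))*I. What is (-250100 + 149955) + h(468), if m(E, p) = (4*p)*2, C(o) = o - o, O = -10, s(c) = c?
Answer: -92652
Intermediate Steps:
C(o) = 0
m(E, p) = 8*p
h(I) = 5 + 16*I (h(I) = 5 - 8*(-4 + 6*0)*I/2 = 5 - 8*(-4 + 0)*I/2 = 5 - 8*(-4)*I/2 = 5 - (-16)*I = 5 + 16*I)
(-250100 + 149955) + h(468) = (-250100 + 149955) + (5 + 16*468) = -100145 + (5 + 7488) = -100145 + 7493 = -92652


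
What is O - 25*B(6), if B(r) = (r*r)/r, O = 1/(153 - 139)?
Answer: -2099/14 ≈ -149.93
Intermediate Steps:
O = 1/14 ≈ 0.071429
B(r) = r (B(r) = r**2/r = r)
O - 25*B(6) = 1/14 - 25*6 = 1/14 - 150 = -2099/14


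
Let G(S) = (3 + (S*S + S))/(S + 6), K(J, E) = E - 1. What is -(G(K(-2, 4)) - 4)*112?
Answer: 784/3 ≈ 261.33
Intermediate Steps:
K(J, E) = -1 + E
G(S) = (3 + S + S²)/(6 + S) (G(S) = (3 + (S² + S))/(6 + S) = (3 + (S + S²))/(6 + S) = (3 + S + S²)/(6 + S))
-(G(K(-2, 4)) - 4)*112 = -((3 + (-1 + 4) + (-1 + 4)²)/(6 + (-1 + 4)) - 4)*112 = -((3 + 3 + 3²)/(6 + 3) - 4)*112 = -((3 + 3 + 9)/9 - 4)*112 = -((⅑)*15 - 4)*112 = -(5/3 - 4)*112 = -(-7)*112/3 = -1*(-784/3) = 784/3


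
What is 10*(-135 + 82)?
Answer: -530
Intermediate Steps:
10*(-135 + 82) = 10*(-53) = -530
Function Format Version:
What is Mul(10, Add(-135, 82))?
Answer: -530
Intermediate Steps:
Mul(10, Add(-135, 82)) = Mul(10, -53) = -530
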